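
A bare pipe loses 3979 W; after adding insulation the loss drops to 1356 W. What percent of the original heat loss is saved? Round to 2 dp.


Savings = ((3979-1356)/3979)*100 = 65.92 %

65.92 %


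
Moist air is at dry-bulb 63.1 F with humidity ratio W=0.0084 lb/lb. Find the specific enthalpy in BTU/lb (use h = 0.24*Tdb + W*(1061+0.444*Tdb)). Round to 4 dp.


h = 0.24*63.1 + 0.0084*(1061+0.444*63.1) = 24.2917 BTU/lb

24.2917 BTU/lb


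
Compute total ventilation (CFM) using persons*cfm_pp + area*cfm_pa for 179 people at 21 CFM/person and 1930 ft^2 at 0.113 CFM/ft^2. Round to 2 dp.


Total = 179*21 + 1930*0.113 = 3977.09 CFM

3977.09 CFM


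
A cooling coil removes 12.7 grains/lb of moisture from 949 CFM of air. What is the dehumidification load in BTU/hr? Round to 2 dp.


Q = 0.68 * 949 * 12.7 = 8195.56 BTU/hr

8195.56 BTU/hr


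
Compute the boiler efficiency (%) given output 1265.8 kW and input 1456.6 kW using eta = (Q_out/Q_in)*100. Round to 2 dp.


eta = (1265.8/1456.6)*100 = 86.90 %

86.90 %


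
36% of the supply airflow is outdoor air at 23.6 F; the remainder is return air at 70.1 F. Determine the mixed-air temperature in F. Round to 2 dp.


T_mix = 0.36*23.6 + 0.64*70.1 = 53.36 F

53.36 F


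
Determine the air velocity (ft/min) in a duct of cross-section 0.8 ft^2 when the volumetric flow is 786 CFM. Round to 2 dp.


V = 786 / 0.8 = 982.50 ft/min

982.50 ft/min


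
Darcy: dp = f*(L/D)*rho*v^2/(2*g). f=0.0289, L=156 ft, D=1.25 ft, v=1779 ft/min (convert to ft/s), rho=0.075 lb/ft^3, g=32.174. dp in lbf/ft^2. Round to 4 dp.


v_fps = 1779/60 = 29.65 ft/s
dp = 0.0289*(156/1.25)*0.075*29.65^2/(2*32.174) = 3.6956 lbf/ft^2

3.6956 lbf/ft^2


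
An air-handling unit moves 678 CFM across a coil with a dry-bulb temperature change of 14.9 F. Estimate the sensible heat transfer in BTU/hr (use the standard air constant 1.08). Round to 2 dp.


Q = 1.08 * 678 * 14.9 = 10910.38 BTU/hr

10910.38 BTU/hr


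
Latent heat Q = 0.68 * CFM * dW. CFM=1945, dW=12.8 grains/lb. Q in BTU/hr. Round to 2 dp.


Q = 0.68 * 1945 * 12.8 = 16929.28 BTU/hr

16929.28 BTU/hr


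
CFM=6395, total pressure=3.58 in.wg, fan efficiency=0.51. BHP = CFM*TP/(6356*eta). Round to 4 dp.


BHP = 6395 * 3.58 / (6356 * 0.51) = 7.0627 hp

7.0627 hp


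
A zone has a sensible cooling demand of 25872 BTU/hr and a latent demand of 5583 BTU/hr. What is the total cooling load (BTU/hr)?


Qt = 25872 + 5583 = 31455 BTU/hr

31455 BTU/hr


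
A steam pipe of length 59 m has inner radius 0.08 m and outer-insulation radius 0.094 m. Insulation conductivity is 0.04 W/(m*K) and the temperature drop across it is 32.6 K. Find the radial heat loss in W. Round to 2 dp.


Q = 2*pi*0.04*59*32.6/ln(0.094/0.08) = 2997.51 W

2997.51 W


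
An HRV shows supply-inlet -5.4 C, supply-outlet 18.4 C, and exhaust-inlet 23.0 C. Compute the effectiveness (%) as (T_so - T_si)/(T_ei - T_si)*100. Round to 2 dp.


eff = (18.4-(-5.4))/(23.0-(-5.4))*100 = 83.80 %

83.80 %


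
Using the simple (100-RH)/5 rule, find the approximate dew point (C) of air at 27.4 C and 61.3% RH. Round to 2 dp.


Td = 27.4 - (100-61.3)/5 = 19.66 C

19.66 C


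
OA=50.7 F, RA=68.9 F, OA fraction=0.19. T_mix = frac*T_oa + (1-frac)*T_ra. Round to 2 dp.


T_mix = 0.19*50.7 + 0.81*68.9 = 65.44 F

65.44 F


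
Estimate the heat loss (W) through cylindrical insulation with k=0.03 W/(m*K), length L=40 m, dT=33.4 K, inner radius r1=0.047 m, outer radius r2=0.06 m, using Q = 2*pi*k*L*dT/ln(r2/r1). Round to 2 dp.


Q = 2*pi*0.03*40*33.4/ln(0.06/0.047) = 1031.26 W

1031.26 W


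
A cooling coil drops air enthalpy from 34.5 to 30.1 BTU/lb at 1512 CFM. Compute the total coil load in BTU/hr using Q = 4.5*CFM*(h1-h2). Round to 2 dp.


Q = 4.5 * 1512 * (34.5 - 30.1) = 29937.60 BTU/hr

29937.60 BTU/hr


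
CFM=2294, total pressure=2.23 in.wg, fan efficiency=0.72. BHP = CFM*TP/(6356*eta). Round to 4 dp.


BHP = 2294 * 2.23 / (6356 * 0.72) = 1.1178 hp

1.1178 hp


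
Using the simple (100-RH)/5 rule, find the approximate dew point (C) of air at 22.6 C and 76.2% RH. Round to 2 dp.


Td = 22.6 - (100-76.2)/5 = 17.84 C

17.84 C


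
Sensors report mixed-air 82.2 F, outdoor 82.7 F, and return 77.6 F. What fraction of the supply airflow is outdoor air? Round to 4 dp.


frac = (82.2 - 77.6) / (82.7 - 77.6) = 0.9020

0.9020


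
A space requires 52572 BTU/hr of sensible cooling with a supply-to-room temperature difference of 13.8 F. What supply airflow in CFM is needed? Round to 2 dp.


CFM = 52572 / (1.08 * 13.8) = 3527.38

3527.38 CFM


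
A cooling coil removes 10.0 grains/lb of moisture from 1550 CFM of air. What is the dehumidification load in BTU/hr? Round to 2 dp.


Q = 0.68 * 1550 * 10.0 = 10540.00 BTU/hr

10540.00 BTU/hr


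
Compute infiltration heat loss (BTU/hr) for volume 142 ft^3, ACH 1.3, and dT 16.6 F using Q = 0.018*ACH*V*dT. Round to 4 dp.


Q = 0.018 * 1.3 * 142 * 16.6 = 55.1585 BTU/hr

55.1585 BTU/hr


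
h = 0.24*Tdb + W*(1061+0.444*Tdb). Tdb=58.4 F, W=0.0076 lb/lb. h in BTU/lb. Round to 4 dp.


h = 0.24*58.4 + 0.0076*(1061+0.444*58.4) = 22.2767 BTU/lb

22.2767 BTU/lb


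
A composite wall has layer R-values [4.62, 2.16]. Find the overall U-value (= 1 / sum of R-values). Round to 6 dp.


R_total = 4.62 + 2.16 = 6.78
U = 1/6.78 = 0.147493

0.147493


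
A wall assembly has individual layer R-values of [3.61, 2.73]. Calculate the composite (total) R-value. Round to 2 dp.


R_total = 3.61 + 2.73 = 6.34

6.34


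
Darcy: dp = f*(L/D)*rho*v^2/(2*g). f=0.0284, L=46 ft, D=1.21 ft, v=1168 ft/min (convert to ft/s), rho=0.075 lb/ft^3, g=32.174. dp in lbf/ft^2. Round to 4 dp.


v_fps = 1168/60 = 19.4667 ft/s
dp = 0.0284*(46/1.21)*0.075*19.4667^2/(2*32.174) = 0.4769 lbf/ft^2

0.4769 lbf/ft^2


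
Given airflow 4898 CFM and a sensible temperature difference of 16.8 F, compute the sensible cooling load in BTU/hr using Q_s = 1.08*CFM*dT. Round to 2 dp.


Q = 1.08 * 4898 * 16.8 = 88869.31 BTU/hr

88869.31 BTU/hr


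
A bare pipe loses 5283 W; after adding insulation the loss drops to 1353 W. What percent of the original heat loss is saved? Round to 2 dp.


Savings = ((5283-1353)/5283)*100 = 74.39 %

74.39 %


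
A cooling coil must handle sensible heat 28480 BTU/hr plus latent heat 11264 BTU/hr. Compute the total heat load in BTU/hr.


Qt = 28480 + 11264 = 39744 BTU/hr

39744 BTU/hr


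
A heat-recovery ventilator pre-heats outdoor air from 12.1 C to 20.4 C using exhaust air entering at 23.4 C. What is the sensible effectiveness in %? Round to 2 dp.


eff = (20.4-12.1)/(23.4-12.1)*100 = 73.45 %

73.45 %


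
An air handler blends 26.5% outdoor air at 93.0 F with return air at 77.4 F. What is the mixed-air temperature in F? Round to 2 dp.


T_mix = 77.4 + (26.5/100)*(93.0-77.4) = 81.53 F

81.53 F


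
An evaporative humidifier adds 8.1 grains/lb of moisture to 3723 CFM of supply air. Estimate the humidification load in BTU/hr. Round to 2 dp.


Q = 0.68 * 3723 * 8.1 = 20506.28 BTU/hr

20506.28 BTU/hr


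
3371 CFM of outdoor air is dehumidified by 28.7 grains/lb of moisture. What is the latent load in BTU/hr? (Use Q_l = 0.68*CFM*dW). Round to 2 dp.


Q = 0.68 * 3371 * 28.7 = 65788.44 BTU/hr

65788.44 BTU/hr


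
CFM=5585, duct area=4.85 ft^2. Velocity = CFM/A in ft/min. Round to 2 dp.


V = 5585 / 4.85 = 1151.55 ft/min

1151.55 ft/min


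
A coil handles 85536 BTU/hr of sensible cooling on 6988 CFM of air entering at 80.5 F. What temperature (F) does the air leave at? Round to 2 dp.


dT = 85536/(1.08*6988) = 11.3337
T_leave = 80.5 - 11.3337 = 69.17 F

69.17 F


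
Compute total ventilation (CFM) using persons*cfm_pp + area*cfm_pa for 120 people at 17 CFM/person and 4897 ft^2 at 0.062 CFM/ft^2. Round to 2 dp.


Total = 120*17 + 4897*0.062 = 2343.61 CFM

2343.61 CFM


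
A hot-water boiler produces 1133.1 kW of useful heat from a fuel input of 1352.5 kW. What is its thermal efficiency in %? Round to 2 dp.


eta = (1133.1/1352.5)*100 = 83.78 %

83.78 %


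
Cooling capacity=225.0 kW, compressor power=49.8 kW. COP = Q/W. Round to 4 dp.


COP = 225.0 / 49.8 = 4.5181

4.5181


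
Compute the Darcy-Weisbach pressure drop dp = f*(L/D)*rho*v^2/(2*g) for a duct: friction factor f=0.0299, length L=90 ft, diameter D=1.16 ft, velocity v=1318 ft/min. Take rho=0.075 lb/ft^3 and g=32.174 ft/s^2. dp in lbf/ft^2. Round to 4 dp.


v_fps = 1318/60 = 21.9667 ft/s
dp = 0.0299*(90/1.16)*0.075*21.9667^2/(2*32.174) = 1.3047 lbf/ft^2

1.3047 lbf/ft^2


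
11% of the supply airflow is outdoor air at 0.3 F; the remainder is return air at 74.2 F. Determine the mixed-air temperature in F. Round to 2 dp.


T_mix = 0.11*0.3 + 0.89*74.2 = 66.07 F

66.07 F


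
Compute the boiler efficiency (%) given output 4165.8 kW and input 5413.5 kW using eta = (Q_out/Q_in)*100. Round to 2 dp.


eta = (4165.8/5413.5)*100 = 76.95 %

76.95 %


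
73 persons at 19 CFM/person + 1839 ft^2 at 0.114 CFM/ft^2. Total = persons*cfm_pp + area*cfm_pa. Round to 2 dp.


Total = 73*19 + 1839*0.114 = 1596.65 CFM

1596.65 CFM


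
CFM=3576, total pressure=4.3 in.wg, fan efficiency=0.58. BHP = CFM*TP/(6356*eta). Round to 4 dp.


BHP = 3576 * 4.3 / (6356 * 0.58) = 4.1711 hp

4.1711 hp


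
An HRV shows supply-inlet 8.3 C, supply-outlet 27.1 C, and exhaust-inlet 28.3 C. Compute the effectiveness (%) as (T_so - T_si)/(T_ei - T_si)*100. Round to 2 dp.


eff = (27.1-8.3)/(28.3-8.3)*100 = 94.00 %

94.00 %


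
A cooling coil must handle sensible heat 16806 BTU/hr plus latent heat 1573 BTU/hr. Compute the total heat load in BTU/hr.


Qt = 16806 + 1573 = 18379 BTU/hr

18379 BTU/hr


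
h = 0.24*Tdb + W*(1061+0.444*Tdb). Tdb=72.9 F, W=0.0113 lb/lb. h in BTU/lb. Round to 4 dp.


h = 0.24*72.9 + 0.0113*(1061+0.444*72.9) = 29.8511 BTU/lb

29.8511 BTU/lb


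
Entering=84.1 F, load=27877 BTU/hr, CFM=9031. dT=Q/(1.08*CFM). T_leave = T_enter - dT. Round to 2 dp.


dT = 27877/(1.08*9031) = 2.8582
T_leave = 84.1 - 2.8582 = 81.24 F

81.24 F


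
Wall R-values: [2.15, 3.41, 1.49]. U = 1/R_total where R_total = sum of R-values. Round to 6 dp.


R_total = 2.15 + 3.41 + 1.49 = 7.05
U = 1/7.05 = 0.141844

0.141844


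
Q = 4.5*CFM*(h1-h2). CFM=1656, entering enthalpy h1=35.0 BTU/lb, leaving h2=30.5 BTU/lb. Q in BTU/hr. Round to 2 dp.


Q = 4.5 * 1656 * (35.0 - 30.5) = 33534.00 BTU/hr

33534.00 BTU/hr


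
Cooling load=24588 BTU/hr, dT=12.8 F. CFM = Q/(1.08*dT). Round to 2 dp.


CFM = 24588 / (1.08 * 12.8) = 1778.65

1778.65 CFM


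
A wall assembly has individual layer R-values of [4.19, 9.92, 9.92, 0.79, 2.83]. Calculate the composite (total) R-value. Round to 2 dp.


R_total = 4.19 + 9.92 + 9.92 + 0.79 + 2.83 = 27.65

27.65


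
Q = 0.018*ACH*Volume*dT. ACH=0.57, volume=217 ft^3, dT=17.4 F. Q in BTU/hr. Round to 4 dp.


Q = 0.018 * 0.57 * 217 * 17.4 = 38.7397 BTU/hr

38.7397 BTU/hr


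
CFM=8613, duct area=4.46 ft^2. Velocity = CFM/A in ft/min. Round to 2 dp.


V = 8613 / 4.46 = 1931.17 ft/min

1931.17 ft/min


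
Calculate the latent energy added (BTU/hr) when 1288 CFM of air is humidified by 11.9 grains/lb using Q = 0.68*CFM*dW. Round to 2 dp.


Q = 0.68 * 1288 * 11.9 = 10422.50 BTU/hr

10422.50 BTU/hr


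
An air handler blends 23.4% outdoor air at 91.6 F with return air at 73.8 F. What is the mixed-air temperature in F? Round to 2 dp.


T_mix = 73.8 + (23.4/100)*(91.6-73.8) = 77.97 F

77.97 F


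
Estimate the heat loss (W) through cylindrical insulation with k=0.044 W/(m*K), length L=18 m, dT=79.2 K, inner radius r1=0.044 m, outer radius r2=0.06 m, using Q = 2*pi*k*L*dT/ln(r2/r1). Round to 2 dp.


Q = 2*pi*0.044*18*79.2/ln(0.06/0.044) = 1270.72 W

1270.72 W


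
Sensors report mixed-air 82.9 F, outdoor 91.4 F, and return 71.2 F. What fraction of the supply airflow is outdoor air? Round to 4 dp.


frac = (82.9 - 71.2) / (91.4 - 71.2) = 0.5792

0.5792


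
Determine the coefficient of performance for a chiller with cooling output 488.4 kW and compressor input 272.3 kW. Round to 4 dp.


COP = 488.4 / 272.3 = 1.7936

1.7936


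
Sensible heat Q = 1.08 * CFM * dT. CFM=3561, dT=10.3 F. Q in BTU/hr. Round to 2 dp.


Q = 1.08 * 3561 * 10.3 = 39612.56 BTU/hr

39612.56 BTU/hr


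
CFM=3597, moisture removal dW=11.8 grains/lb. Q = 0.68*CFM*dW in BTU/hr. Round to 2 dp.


Q = 0.68 * 3597 * 11.8 = 28862.33 BTU/hr

28862.33 BTU/hr


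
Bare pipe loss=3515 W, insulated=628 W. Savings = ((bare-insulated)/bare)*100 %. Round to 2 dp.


Savings = ((3515-628)/3515)*100 = 82.13 %

82.13 %


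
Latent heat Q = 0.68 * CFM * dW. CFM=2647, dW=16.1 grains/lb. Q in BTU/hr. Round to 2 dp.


Q = 0.68 * 2647 * 16.1 = 28979.36 BTU/hr

28979.36 BTU/hr


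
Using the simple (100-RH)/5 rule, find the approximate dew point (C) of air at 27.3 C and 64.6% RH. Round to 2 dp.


Td = 27.3 - (100-64.6)/5 = 20.22 C

20.22 C


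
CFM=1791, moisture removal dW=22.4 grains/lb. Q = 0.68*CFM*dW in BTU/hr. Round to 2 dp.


Q = 0.68 * 1791 * 22.4 = 27280.51 BTU/hr

27280.51 BTU/hr


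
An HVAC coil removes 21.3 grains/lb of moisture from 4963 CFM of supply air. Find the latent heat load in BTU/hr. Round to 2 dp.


Q = 0.68 * 4963 * 21.3 = 71884.09 BTU/hr

71884.09 BTU/hr


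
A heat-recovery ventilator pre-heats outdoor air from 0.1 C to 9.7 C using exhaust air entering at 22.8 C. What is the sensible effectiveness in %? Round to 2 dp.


eff = (9.7-0.1)/(22.8-0.1)*100 = 42.29 %

42.29 %


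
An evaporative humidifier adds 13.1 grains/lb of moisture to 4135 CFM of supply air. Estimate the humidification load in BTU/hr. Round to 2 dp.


Q = 0.68 * 4135 * 13.1 = 36834.58 BTU/hr

36834.58 BTU/hr


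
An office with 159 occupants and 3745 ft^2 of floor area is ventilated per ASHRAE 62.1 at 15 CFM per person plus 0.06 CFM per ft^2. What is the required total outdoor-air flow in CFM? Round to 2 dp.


Total = 159*15 + 3745*0.06 = 2609.70 CFM

2609.70 CFM


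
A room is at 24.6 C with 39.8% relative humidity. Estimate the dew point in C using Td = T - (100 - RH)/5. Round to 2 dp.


Td = 24.6 - (100-39.8)/5 = 12.56 C

12.56 C


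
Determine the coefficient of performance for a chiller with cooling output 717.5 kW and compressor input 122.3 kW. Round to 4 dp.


COP = 717.5 / 122.3 = 5.8667

5.8667


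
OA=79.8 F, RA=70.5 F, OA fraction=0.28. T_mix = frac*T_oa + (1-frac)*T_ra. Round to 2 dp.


T_mix = 0.28*79.8 + 0.72*70.5 = 73.10 F

73.10 F


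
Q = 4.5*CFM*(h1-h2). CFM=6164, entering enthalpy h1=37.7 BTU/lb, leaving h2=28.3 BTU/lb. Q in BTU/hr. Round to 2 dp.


Q = 4.5 * 6164 * (37.7 - 28.3) = 260737.20 BTU/hr

260737.20 BTU/hr


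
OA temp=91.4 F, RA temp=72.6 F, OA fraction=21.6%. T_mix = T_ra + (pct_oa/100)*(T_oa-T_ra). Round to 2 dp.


T_mix = 72.6 + (21.6/100)*(91.4-72.6) = 76.66 F

76.66 F


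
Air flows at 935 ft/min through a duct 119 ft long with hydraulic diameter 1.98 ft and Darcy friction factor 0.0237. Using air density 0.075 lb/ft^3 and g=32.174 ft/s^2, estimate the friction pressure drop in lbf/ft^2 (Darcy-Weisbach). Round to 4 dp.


v_fps = 935/60 = 15.5833 ft/s
dp = 0.0237*(119/1.98)*0.075*15.5833^2/(2*32.174) = 0.4032 lbf/ft^2

0.4032 lbf/ft^2


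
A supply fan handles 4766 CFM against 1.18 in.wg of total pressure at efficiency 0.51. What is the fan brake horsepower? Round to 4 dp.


BHP = 4766 * 1.18 / (6356 * 0.51) = 1.7349 hp

1.7349 hp


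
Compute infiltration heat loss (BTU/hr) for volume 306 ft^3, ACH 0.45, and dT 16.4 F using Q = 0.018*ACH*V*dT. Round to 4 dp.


Q = 0.018 * 0.45 * 306 * 16.4 = 40.6490 BTU/hr

40.6490 BTU/hr


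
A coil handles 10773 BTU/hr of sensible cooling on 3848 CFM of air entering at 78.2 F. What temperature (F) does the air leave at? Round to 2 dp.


dT = 10773/(1.08*3848) = 2.5923
T_leave = 78.2 - 2.5923 = 75.61 F

75.61 F


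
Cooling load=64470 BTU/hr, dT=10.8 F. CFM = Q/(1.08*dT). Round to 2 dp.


CFM = 64470 / (1.08 * 10.8) = 5527.26

5527.26 CFM


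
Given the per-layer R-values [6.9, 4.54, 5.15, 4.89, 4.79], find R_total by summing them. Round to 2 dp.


R_total = 6.9 + 4.54 + 5.15 + 4.89 + 4.79 = 26.27

26.27


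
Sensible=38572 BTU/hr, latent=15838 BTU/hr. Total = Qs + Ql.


Qt = 38572 + 15838 = 54410 BTU/hr

54410 BTU/hr


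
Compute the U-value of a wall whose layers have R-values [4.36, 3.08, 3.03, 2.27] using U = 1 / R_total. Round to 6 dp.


R_total = 4.36 + 3.08 + 3.03 + 2.27 = 12.74
U = 1/12.74 = 0.078493

0.078493


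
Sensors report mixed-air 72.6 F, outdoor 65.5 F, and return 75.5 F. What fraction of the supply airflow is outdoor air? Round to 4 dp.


frac = (72.6 - 75.5) / (65.5 - 75.5) = 0.2900

0.2900


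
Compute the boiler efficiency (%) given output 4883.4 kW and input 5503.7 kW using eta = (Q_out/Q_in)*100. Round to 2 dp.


eta = (4883.4/5503.7)*100 = 88.73 %

88.73 %


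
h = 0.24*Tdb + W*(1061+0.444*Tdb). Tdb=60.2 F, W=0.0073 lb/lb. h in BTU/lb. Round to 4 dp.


h = 0.24*60.2 + 0.0073*(1061+0.444*60.2) = 22.3884 BTU/lb

22.3884 BTU/lb


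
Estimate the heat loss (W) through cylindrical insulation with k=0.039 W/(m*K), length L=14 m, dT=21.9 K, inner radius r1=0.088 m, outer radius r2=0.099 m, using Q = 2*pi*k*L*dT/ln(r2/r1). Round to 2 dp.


Q = 2*pi*0.039*14*21.9/ln(0.099/0.088) = 637.87 W

637.87 W


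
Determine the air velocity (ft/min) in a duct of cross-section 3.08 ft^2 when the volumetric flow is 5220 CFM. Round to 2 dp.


V = 5220 / 3.08 = 1694.81 ft/min

1694.81 ft/min


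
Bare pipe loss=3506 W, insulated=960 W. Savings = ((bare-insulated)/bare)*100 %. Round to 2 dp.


Savings = ((3506-960)/3506)*100 = 72.62 %

72.62 %


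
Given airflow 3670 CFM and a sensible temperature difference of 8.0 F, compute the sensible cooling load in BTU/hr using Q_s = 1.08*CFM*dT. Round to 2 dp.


Q = 1.08 * 3670 * 8.0 = 31708.80 BTU/hr

31708.80 BTU/hr


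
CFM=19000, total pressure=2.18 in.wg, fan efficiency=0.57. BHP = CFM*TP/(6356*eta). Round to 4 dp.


BHP = 19000 * 2.18 / (6356 * 0.57) = 11.4328 hp

11.4328 hp


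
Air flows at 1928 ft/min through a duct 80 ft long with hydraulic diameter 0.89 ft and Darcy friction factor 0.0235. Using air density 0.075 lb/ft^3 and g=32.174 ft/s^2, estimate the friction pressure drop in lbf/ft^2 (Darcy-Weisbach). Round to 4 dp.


v_fps = 1928/60 = 32.1333 ft/s
dp = 0.0235*(80/0.89)*0.075*32.1333^2/(2*32.174) = 2.5422 lbf/ft^2

2.5422 lbf/ft^2


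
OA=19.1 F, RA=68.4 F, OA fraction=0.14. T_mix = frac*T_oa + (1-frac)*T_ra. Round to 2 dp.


T_mix = 0.14*19.1 + 0.86*68.4 = 61.50 F

61.50 F


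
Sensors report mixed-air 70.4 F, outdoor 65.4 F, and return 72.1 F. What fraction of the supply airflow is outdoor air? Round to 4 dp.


frac = (70.4 - 72.1) / (65.4 - 72.1) = 0.2537

0.2537


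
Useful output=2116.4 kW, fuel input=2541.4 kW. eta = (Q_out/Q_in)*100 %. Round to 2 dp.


eta = (2116.4/2541.4)*100 = 83.28 %

83.28 %


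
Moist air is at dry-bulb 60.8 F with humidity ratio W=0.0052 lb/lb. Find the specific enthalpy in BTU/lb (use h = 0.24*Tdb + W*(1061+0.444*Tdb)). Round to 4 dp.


h = 0.24*60.8 + 0.0052*(1061+0.444*60.8) = 20.2496 BTU/lb

20.2496 BTU/lb


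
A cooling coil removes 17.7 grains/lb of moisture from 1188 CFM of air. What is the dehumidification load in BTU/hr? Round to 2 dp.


Q = 0.68 * 1188 * 17.7 = 14298.77 BTU/hr

14298.77 BTU/hr


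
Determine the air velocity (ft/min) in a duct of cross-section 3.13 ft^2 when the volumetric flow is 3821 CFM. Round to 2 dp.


V = 3821 / 3.13 = 1220.77 ft/min

1220.77 ft/min


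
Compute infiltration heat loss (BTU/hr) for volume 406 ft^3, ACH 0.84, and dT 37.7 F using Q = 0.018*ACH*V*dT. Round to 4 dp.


Q = 0.018 * 0.84 * 406 * 37.7 = 231.4297 BTU/hr

231.4297 BTU/hr


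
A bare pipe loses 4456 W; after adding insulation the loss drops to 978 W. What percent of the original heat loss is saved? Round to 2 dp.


Savings = ((4456-978)/4456)*100 = 78.05 %

78.05 %


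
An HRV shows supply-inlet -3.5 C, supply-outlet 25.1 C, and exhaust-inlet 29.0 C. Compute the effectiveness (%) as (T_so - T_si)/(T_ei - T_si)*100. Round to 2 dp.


eff = (25.1-(-3.5))/(29.0-(-3.5))*100 = 88.00 %

88.00 %


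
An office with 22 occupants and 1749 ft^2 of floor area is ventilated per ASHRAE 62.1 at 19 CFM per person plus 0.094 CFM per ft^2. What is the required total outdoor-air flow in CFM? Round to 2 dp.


Total = 22*19 + 1749*0.094 = 582.41 CFM

582.41 CFM


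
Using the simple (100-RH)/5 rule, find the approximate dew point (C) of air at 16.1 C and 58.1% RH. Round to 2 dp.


Td = 16.1 - (100-58.1)/5 = 7.72 C

7.72 C


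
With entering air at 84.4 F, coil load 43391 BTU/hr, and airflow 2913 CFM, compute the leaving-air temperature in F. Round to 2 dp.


dT = 43391/(1.08*2913) = 13.7923
T_leave = 84.4 - 13.7923 = 70.61 F

70.61 F


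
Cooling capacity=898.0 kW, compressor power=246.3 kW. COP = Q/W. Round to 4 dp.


COP = 898.0 / 246.3 = 3.6460

3.6460


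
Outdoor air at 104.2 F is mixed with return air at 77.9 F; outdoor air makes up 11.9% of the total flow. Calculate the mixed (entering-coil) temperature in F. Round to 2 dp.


T_mix = 77.9 + (11.9/100)*(104.2-77.9) = 81.03 F

81.03 F


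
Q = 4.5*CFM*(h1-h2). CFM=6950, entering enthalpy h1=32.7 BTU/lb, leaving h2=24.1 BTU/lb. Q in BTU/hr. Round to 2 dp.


Q = 4.5 * 6950 * (32.7 - 24.1) = 268965.00 BTU/hr

268965.00 BTU/hr


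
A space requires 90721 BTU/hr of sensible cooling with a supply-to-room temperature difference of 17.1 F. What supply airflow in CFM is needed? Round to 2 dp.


CFM = 90721 / (1.08 * 17.1) = 4912.33

4912.33 CFM


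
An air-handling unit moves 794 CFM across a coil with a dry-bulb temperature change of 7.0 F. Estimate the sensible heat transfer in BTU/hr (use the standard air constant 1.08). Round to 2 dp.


Q = 1.08 * 794 * 7.0 = 6002.64 BTU/hr

6002.64 BTU/hr


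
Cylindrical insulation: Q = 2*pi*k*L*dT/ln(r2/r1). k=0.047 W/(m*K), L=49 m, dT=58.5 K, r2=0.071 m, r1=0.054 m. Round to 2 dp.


Q = 2*pi*0.047*49*58.5/ln(0.071/0.054) = 3092.87 W

3092.87 W


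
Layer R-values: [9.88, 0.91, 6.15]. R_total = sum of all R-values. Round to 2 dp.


R_total = 9.88 + 0.91 + 6.15 = 16.94

16.94


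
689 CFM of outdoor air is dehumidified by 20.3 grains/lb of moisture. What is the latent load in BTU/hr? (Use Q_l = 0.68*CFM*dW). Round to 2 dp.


Q = 0.68 * 689 * 20.3 = 9510.96 BTU/hr

9510.96 BTU/hr


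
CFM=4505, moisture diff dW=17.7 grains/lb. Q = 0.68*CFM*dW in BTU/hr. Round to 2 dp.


Q = 0.68 * 4505 * 17.7 = 54222.18 BTU/hr

54222.18 BTU/hr


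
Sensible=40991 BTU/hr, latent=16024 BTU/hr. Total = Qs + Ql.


Qt = 40991 + 16024 = 57015 BTU/hr

57015 BTU/hr


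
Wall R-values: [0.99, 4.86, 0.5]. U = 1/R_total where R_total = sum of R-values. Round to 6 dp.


R_total = 0.99 + 4.86 + 0.5 = 6.35
U = 1/6.35 = 0.157480

0.157480


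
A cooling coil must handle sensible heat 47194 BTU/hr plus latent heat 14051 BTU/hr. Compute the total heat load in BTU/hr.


Qt = 47194 + 14051 = 61245 BTU/hr

61245 BTU/hr


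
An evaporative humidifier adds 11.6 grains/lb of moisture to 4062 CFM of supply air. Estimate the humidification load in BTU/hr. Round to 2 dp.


Q = 0.68 * 4062 * 11.6 = 32041.06 BTU/hr

32041.06 BTU/hr


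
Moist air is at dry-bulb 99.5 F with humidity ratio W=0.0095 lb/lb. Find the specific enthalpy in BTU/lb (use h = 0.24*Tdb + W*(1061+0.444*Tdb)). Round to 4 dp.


h = 0.24*99.5 + 0.0095*(1061+0.444*99.5) = 34.3792 BTU/lb

34.3792 BTU/lb


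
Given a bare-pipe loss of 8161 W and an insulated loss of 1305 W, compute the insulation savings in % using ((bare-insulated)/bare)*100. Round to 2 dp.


Savings = ((8161-1305)/8161)*100 = 84.01 %

84.01 %


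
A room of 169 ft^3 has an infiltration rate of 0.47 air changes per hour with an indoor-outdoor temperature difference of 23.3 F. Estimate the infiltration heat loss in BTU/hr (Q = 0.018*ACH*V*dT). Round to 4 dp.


Q = 0.018 * 0.47 * 169 * 23.3 = 33.3129 BTU/hr

33.3129 BTU/hr


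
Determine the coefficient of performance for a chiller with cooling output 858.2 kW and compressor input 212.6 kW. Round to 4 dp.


COP = 858.2 / 212.6 = 4.0367

4.0367


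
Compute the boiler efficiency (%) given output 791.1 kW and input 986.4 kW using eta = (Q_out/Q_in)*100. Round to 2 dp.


eta = (791.1/986.4)*100 = 80.20 %

80.20 %


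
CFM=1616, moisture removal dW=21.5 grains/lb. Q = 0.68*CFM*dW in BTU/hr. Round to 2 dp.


Q = 0.68 * 1616 * 21.5 = 23625.92 BTU/hr

23625.92 BTU/hr


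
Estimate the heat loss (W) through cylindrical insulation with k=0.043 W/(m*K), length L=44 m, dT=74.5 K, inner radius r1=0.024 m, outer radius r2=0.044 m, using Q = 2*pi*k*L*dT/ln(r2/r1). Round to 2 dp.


Q = 2*pi*0.043*44*74.5/ln(0.044/0.024) = 1461.12 W

1461.12 W


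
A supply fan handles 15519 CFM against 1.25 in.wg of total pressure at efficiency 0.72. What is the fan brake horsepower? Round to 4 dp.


BHP = 15519 * 1.25 / (6356 * 0.72) = 4.2389 hp

4.2389 hp


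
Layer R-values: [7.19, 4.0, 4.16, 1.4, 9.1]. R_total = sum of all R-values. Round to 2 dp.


R_total = 7.19 + 4.0 + 4.16 + 1.4 + 9.1 = 25.85

25.85


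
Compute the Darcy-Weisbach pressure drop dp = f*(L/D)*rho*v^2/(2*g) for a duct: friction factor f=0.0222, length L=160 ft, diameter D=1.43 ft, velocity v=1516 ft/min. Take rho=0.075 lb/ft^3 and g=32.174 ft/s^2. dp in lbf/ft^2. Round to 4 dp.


v_fps = 1516/60 = 25.2667 ft/s
dp = 0.0222*(160/1.43)*0.075*25.2667^2/(2*32.174) = 1.8482 lbf/ft^2

1.8482 lbf/ft^2


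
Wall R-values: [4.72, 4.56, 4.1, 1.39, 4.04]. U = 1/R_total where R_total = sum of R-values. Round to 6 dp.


R_total = 4.72 + 4.56 + 4.1 + 1.39 + 4.04 = 18.81
U = 1/18.81 = 0.053163

0.053163


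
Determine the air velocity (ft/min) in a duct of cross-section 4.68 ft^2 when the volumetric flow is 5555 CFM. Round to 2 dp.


V = 5555 / 4.68 = 1186.97 ft/min

1186.97 ft/min


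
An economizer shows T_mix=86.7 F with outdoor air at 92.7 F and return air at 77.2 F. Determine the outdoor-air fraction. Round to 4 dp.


frac = (86.7 - 77.2) / (92.7 - 77.2) = 0.6129

0.6129


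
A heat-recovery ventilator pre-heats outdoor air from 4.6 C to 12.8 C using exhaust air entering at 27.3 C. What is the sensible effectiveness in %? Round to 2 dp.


eff = (12.8-4.6)/(27.3-4.6)*100 = 36.12 %

36.12 %


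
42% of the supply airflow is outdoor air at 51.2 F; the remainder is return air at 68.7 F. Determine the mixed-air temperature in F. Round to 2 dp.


T_mix = 0.42*51.2 + 0.58*68.7 = 61.35 F

61.35 F


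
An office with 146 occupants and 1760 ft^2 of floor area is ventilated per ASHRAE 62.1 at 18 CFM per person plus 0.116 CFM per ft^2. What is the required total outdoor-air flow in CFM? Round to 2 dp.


Total = 146*18 + 1760*0.116 = 2832.16 CFM

2832.16 CFM


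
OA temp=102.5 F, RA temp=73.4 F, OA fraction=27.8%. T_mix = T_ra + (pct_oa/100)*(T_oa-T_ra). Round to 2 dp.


T_mix = 73.4 + (27.8/100)*(102.5-73.4) = 81.49 F

81.49 F


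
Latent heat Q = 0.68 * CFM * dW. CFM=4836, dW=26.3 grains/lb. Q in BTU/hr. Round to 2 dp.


Q = 0.68 * 4836 * 26.3 = 86487.02 BTU/hr

86487.02 BTU/hr


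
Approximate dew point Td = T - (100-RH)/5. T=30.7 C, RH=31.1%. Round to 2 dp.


Td = 30.7 - (100-31.1)/5 = 16.92 C

16.92 C


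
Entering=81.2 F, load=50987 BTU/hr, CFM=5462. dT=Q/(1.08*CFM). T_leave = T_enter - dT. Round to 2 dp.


dT = 50987/(1.08*5462) = 8.6434
T_leave = 81.2 - 8.6434 = 72.56 F

72.56 F


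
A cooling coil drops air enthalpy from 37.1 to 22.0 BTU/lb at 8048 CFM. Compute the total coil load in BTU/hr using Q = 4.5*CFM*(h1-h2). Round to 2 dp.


Q = 4.5 * 8048 * (37.1 - 22.0) = 546861.60 BTU/hr

546861.60 BTU/hr


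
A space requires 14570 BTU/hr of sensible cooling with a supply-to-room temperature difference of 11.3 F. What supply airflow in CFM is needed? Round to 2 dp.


CFM = 14570 / (1.08 * 11.3) = 1193.87

1193.87 CFM


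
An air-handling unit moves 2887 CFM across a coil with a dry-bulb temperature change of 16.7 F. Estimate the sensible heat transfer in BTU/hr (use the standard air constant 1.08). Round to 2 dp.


Q = 1.08 * 2887 * 16.7 = 52069.93 BTU/hr

52069.93 BTU/hr


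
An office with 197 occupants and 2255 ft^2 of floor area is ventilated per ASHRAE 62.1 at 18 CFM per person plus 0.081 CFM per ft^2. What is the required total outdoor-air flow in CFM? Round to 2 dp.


Total = 197*18 + 2255*0.081 = 3728.66 CFM

3728.66 CFM


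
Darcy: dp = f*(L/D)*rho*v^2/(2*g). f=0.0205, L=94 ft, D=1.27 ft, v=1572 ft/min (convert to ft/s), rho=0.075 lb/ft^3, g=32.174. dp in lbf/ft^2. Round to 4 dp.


v_fps = 1572/60 = 26.2 ft/s
dp = 0.0205*(94/1.27)*0.075*26.2^2/(2*32.174) = 1.2140 lbf/ft^2

1.2140 lbf/ft^2


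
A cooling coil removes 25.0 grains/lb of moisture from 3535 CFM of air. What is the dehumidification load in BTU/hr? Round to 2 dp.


Q = 0.68 * 3535 * 25.0 = 60095.00 BTU/hr

60095.00 BTU/hr


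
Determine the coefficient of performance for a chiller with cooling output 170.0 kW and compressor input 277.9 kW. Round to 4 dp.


COP = 170.0 / 277.9 = 0.6117

0.6117


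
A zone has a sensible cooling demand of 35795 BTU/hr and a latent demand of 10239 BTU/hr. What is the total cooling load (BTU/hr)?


Qt = 35795 + 10239 = 46034 BTU/hr

46034 BTU/hr


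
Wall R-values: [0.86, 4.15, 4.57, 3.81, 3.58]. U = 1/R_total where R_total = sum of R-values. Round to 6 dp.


R_total = 0.86 + 4.15 + 4.57 + 3.81 + 3.58 = 16.97
U = 1/16.97 = 0.058928

0.058928


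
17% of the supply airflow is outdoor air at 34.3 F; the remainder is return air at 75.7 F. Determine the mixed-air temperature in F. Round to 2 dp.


T_mix = 0.17*34.3 + 0.83*75.7 = 68.66 F

68.66 F


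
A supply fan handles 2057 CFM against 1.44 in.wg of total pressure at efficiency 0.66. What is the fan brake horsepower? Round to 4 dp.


BHP = 2057 * 1.44 / (6356 * 0.66) = 0.7061 hp

0.7061 hp


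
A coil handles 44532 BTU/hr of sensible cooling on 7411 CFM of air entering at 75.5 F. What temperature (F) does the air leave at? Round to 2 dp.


dT = 44532/(1.08*7411) = 5.5638
T_leave = 75.5 - 5.5638 = 69.94 F

69.94 F


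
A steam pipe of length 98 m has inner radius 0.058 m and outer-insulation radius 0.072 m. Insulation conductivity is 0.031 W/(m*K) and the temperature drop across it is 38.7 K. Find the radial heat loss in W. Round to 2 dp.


Q = 2*pi*0.031*98*38.7/ln(0.072/0.058) = 3416.46 W

3416.46 W


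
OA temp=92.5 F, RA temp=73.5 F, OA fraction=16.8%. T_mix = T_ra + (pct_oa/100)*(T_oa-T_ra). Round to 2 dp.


T_mix = 73.5 + (16.8/100)*(92.5-73.5) = 76.69 F

76.69 F


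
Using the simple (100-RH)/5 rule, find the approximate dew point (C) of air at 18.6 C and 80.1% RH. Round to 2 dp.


Td = 18.6 - (100-80.1)/5 = 14.62 C

14.62 C


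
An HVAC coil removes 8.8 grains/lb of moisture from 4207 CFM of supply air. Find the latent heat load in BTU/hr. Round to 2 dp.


Q = 0.68 * 4207 * 8.8 = 25174.69 BTU/hr

25174.69 BTU/hr


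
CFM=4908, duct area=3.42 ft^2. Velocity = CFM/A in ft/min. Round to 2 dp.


V = 4908 / 3.42 = 1435.09 ft/min

1435.09 ft/min


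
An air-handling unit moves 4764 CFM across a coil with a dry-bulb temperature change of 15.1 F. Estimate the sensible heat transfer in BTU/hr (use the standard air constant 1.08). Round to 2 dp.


Q = 1.08 * 4764 * 15.1 = 77691.31 BTU/hr

77691.31 BTU/hr


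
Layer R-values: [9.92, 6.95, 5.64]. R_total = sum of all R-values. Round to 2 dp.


R_total = 9.92 + 6.95 + 5.64 = 22.51

22.51


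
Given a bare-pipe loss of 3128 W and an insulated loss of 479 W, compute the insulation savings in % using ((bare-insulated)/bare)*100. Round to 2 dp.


Savings = ((3128-479)/3128)*100 = 84.69 %

84.69 %


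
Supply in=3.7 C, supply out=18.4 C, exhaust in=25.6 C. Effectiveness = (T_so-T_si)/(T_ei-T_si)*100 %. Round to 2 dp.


eff = (18.4-3.7)/(25.6-3.7)*100 = 67.12 %

67.12 %


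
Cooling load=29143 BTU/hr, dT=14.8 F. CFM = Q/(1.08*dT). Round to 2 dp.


CFM = 29143 / (1.08 * 14.8) = 1823.26

1823.26 CFM


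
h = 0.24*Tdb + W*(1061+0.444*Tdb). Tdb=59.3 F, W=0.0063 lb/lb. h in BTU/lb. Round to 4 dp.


h = 0.24*59.3 + 0.0063*(1061+0.444*59.3) = 21.0822 BTU/lb

21.0822 BTU/lb


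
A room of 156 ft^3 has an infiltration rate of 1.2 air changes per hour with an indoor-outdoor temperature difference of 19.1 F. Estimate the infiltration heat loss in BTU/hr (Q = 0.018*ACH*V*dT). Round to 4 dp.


Q = 0.018 * 1.2 * 156 * 19.1 = 64.3594 BTU/hr

64.3594 BTU/hr


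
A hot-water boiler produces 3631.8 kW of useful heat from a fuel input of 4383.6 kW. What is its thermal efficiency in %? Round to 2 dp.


eta = (3631.8/4383.6)*100 = 82.85 %

82.85 %


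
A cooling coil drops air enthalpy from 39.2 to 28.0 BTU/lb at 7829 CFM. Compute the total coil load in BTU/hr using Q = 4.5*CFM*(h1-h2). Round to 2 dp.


Q = 4.5 * 7829 * (39.2 - 28.0) = 394581.60 BTU/hr

394581.60 BTU/hr


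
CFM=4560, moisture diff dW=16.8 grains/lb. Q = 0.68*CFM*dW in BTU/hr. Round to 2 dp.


Q = 0.68 * 4560 * 16.8 = 52093.44 BTU/hr

52093.44 BTU/hr


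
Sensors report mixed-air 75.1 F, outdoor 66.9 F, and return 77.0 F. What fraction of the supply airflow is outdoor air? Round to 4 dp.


frac = (75.1 - 77.0) / (66.9 - 77.0) = 0.1881

0.1881


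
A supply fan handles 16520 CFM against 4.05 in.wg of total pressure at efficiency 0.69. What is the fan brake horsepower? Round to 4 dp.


BHP = 16520 * 4.05 / (6356 * 0.69) = 15.2557 hp

15.2557 hp


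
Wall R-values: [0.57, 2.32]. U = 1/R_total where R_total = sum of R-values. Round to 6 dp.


R_total = 0.57 + 2.32 = 2.89
U = 1/2.89 = 0.346021

0.346021


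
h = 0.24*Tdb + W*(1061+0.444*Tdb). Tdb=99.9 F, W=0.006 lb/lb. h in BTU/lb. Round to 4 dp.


h = 0.24*99.9 + 0.006*(1061+0.444*99.9) = 30.6081 BTU/lb

30.6081 BTU/lb


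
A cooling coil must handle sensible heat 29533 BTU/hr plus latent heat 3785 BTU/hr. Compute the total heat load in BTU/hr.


Qt = 29533 + 3785 = 33318 BTU/hr

33318 BTU/hr


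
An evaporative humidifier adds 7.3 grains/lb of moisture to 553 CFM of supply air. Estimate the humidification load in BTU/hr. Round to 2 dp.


Q = 0.68 * 553 * 7.3 = 2745.09 BTU/hr

2745.09 BTU/hr


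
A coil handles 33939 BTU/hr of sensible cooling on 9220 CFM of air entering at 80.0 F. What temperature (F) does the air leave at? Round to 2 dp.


dT = 33939/(1.08*9220) = 3.4084
T_leave = 80.0 - 3.4084 = 76.59 F

76.59 F


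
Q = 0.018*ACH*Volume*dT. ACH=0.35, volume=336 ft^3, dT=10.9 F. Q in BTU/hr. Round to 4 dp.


Q = 0.018 * 0.35 * 336 * 10.9 = 23.0731 BTU/hr

23.0731 BTU/hr


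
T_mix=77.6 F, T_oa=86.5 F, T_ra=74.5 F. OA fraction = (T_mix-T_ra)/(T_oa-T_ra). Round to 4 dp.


frac = (77.6 - 74.5) / (86.5 - 74.5) = 0.2583

0.2583


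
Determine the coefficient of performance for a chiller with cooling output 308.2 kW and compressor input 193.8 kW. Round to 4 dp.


COP = 308.2 / 193.8 = 1.5903

1.5903


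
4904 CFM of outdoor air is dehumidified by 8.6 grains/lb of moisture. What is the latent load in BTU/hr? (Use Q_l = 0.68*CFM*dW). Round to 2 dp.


Q = 0.68 * 4904 * 8.6 = 28678.59 BTU/hr

28678.59 BTU/hr


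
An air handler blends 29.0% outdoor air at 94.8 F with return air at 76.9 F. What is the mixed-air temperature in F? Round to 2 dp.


T_mix = 76.9 + (29.0/100)*(94.8-76.9) = 82.09 F

82.09 F


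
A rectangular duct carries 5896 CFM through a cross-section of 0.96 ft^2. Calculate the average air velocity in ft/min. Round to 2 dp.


V = 5896 / 0.96 = 6141.67 ft/min

6141.67 ft/min


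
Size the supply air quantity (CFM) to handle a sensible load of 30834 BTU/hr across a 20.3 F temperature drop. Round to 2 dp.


CFM = 30834 / (1.08 * 20.3) = 1406.40

1406.40 CFM


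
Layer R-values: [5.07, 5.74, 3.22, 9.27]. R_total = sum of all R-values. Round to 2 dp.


R_total = 5.07 + 5.74 + 3.22 + 9.27 = 23.30

23.30


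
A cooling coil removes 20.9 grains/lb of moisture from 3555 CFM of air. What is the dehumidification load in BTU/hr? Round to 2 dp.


Q = 0.68 * 3555 * 20.9 = 50523.66 BTU/hr

50523.66 BTU/hr


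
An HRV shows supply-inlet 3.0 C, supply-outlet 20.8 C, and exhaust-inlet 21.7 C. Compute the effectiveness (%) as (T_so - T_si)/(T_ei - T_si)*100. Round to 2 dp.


eff = (20.8-3.0)/(21.7-3.0)*100 = 95.19 %

95.19 %


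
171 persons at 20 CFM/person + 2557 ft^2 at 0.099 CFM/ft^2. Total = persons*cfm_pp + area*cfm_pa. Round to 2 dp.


Total = 171*20 + 2557*0.099 = 3673.14 CFM

3673.14 CFM


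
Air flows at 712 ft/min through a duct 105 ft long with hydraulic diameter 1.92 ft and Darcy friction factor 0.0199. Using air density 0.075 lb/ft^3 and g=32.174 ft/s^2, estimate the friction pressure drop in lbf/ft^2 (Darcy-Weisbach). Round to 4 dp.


v_fps = 712/60 = 11.8667 ft/s
dp = 0.0199*(105/1.92)*0.075*11.8667^2/(2*32.174) = 0.1786 lbf/ft^2

0.1786 lbf/ft^2


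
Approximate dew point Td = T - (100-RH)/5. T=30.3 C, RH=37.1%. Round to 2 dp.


Td = 30.3 - (100-37.1)/5 = 17.72 C

17.72 C


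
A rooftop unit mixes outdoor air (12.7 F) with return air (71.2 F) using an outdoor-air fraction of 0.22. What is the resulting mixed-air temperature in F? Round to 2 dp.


T_mix = 0.22*12.7 + 0.78*71.2 = 58.33 F

58.33 F


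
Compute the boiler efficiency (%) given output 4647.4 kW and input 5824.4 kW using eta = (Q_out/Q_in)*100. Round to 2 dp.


eta = (4647.4/5824.4)*100 = 79.79 %

79.79 %


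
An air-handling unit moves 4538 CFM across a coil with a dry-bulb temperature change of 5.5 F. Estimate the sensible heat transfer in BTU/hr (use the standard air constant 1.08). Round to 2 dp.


Q = 1.08 * 4538 * 5.5 = 26955.72 BTU/hr

26955.72 BTU/hr


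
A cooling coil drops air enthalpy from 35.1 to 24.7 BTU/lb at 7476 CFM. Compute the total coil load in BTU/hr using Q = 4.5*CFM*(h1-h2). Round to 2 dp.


Q = 4.5 * 7476 * (35.1 - 24.7) = 349876.80 BTU/hr

349876.80 BTU/hr


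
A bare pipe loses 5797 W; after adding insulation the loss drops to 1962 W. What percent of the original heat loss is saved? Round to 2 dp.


Savings = ((5797-1962)/5797)*100 = 66.15 %

66.15 %


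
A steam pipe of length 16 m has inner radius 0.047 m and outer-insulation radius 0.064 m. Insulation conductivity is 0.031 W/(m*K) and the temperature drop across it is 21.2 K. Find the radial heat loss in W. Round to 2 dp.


Q = 2*pi*0.031*16*21.2/ln(0.064/0.047) = 214.00 W

214.00 W


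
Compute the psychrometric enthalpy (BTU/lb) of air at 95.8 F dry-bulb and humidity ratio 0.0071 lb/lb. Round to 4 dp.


h = 0.24*95.8 + 0.0071*(1061+0.444*95.8) = 30.8271 BTU/lb

30.8271 BTU/lb


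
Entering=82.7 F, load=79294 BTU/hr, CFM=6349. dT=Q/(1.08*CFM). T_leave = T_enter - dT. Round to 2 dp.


dT = 79294/(1.08*6349) = 11.5641
T_leave = 82.7 - 11.5641 = 71.14 F

71.14 F


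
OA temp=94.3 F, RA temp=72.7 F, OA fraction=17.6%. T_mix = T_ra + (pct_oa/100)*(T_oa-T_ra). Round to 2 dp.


T_mix = 72.7 + (17.6/100)*(94.3-72.7) = 76.50 F

76.50 F


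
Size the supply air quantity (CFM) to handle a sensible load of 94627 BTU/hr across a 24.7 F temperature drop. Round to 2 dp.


CFM = 94627 / (1.08 * 24.7) = 3547.27

3547.27 CFM


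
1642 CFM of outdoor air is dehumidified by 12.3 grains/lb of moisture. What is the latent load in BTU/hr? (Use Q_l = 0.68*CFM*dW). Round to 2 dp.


Q = 0.68 * 1642 * 12.3 = 13733.69 BTU/hr

13733.69 BTU/hr
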